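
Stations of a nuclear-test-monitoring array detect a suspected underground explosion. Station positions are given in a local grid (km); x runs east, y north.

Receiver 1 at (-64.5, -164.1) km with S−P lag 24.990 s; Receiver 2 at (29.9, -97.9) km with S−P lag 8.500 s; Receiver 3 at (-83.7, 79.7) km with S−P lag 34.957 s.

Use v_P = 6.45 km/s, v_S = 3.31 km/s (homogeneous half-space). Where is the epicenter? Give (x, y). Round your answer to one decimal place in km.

Distance from S−P lag: d = Δt · v_P v_S / (v_P − v_S) = Δt · (6.45·3.31)/(6.45−3.31) ≈ 6.7992·Δt.
So d_Receiver 1 = 169.91, d_Receiver 2 = 57.79, d_Receiver 3 = 237.68 km.
Circle about each station: (x + 64.5)² + (y + 164.1)² = 169.91²; (x − 29.9)² + (y + 97.9)² = 57.79²; (x + 83.7)² + (y − 79.7)² = 237.68².
Subtracting the Receiver 1 equation from the Receiver 2 and Receiver 3 equations removes the quadratic terms:
188.8 x + 132.4 y = 4919.08
-38.4 x + 487.6 y = -45353.65
Solving the 2×2 system: x ≈ 86.5, y ≈ -86.2 km.
Check against Receiver 1 (with the unrounded x, y): √((x + 64.5)²+(y + 164.1)²) = 169.91 ≈ 169.91 km. ✓

(86.5, -86.2)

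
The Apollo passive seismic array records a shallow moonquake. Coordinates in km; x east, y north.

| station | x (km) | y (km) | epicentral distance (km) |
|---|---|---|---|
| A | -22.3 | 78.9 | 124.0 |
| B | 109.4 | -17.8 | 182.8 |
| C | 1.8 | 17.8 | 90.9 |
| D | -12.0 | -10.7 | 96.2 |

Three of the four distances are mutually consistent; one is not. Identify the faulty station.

D

Solve using three stations at a time. Using A, B, C (subtract circle equations pairwise → linear system) gives (x, y) ≈ (-72.7, -34.5).
Distances from that point to each station vs reported:
  A: calculated 124.1 vs reported 124.0 → residual 0.1 km
  B: calculated 182.9 vs reported 182.8 → residual 0.1 km
  C: calculated 91.0 vs reported 90.9 → residual 0.1 km
  D: calculated 65.2 vs reported 96.2 → residual 31.0 km
A, B, C are mutually consistent (residuals ≈ 0); D is off by 31.0 km.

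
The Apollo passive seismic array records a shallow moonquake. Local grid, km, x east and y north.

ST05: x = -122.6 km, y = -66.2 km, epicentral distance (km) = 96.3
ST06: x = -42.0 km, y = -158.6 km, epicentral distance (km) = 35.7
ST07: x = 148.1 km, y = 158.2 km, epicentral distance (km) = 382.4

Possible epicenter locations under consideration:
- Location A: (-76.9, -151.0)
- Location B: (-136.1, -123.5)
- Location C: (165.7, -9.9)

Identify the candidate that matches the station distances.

For each candidate, compare |candidate − station| to the reported distance:
Location A: residuals ST05 0.0, ST06 0.0, ST07 0.0 → max 0.0 km
Location B: residuals ST05 37.4, ST06 64.7, ST07 17.8 → max 64.7 km
Location C: residuals ST05 197.4, ST06 219.7, ST07 213.4 → max 219.7 km
Only Location A has all residuals ≈ 0.

Location A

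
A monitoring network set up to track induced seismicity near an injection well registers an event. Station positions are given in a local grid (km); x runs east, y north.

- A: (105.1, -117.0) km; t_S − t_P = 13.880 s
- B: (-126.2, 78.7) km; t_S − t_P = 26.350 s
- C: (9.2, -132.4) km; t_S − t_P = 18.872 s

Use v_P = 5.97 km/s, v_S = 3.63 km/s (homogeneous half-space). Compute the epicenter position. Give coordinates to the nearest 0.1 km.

x ≈ 108.4 km, y ≈ 11.5 km

Distance from S−P lag: d = Δt · v_P v_S / (v_P − v_S) = Δt · (5.97·3.63)/(5.97−3.63) ≈ 9.2612·Δt.
So d_A = 128.54, d_B = 244.03, d_C = 174.78 km.
Circle about each station: (x − 105.1)² + (y + 117.0)² = 128.54²; (x + 126.2)² + (y − 78.7)² = 244.03²; (x − 9.2)² + (y + 132.4)² = 174.78².
Subtracting pairs of circle equations eliminates x²+y² and gives linear equations (the radical axes):
-462.6 x + 391.4 y = -45642.99
-191.8 x − 30.8 y = -21146.13
Solving the 2×2 system: x ≈ 108.4, y ≈ 11.5 km.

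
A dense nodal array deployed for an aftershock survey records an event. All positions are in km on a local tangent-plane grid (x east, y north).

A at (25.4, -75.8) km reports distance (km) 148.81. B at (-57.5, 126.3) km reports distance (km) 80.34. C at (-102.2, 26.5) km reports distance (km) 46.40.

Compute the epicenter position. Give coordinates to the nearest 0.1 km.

Circle about each station: (x − 25.4)² + (y + 75.8)² = 148.81²; (x + 57.5)² + (y − 126.3)² = 80.34²; (x + 102.2)² + (y − 26.5)² = 46.40².
Subtracting the A equation from the B and C equations removes the quadratic terms:
-165.8 x + 404.2 y = 28557.04
-255.2 x + 204.6 y = 24747.75
Solving the 2×2 system: x ≈ -60.1, y ≈ 46.0 km.

x ≈ -60.1 km, y ≈ 46.0 km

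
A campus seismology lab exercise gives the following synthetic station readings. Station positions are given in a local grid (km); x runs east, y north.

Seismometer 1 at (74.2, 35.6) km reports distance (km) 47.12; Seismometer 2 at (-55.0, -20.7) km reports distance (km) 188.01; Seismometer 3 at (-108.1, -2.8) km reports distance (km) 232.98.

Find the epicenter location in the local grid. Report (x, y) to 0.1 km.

Circle about each station: (x − 74.2)² + (y − 35.6)² = 47.12²; (x + 55.0)² + (y + 20.7)² = 188.01²; (x + 108.1)² + (y + 2.8)² = 232.98².
Subtracting pairs of circle equations eliminates x²+y² and gives linear equations (the radical axes):
-258.4 x − 112.6 y = -36446.98
-364.6 x − 76.8 y = -47138.94
Solving the 2×2 system: x ≈ 118.3, y ≈ 52.2 km.
Check against Seismometer 1 (with the unrounded x, y): √((x − 74.2)²+(y − 35.6)²) = 47.12 ≈ 47.12 km. ✓

x ≈ 118.3 km, y ≈ 52.2 km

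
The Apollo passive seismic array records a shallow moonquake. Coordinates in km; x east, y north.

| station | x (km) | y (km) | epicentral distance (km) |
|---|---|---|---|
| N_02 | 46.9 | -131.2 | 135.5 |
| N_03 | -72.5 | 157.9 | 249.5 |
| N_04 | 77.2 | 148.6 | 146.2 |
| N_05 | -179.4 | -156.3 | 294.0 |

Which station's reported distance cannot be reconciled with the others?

Solve using three stations at a time. Using N_02, N_04, N_05 (subtract circle equations pairwise → linear system) gives (x, y) ≈ (67.9, 2.7).
Distances from that point to each station vs reported:
  N_02: calculated 135.5 vs reported 135.5 → residual 0.0 km
  N_03: calculated 209.3 vs reported 249.5 → residual 40.2 km
  N_04: calculated 146.2 vs reported 146.2 → residual 0.0 km
  N_05: calculated 294.0 vs reported 294.0 → residual 0.0 km
N_02, N_04, N_05 are mutually consistent (residuals ≈ 0); N_03 is off by 40.2 km.

N_03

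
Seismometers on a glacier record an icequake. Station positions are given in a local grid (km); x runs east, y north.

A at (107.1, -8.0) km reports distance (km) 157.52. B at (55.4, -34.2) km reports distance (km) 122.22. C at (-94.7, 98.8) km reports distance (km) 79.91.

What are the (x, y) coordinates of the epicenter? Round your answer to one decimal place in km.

x ≈ -43.8 km, y ≈ 37.2 km

Circle about each station: (x − 107.1)² + (y + 8.0)² = 157.52²; (x − 55.4)² + (y + 34.2)² = 122.22²; (x + 94.7)² + (y − 98.8)² = 79.91².
Subtracting pairs of circle equations eliminates x²+y² and gives linear equations (the radical axes):
-103.4 x − 52.4 y = 2579.21
-403.6 x + 213.6 y = 25622.06
Solving the 2×2 system: x ≈ -43.8, y ≈ 37.2 km.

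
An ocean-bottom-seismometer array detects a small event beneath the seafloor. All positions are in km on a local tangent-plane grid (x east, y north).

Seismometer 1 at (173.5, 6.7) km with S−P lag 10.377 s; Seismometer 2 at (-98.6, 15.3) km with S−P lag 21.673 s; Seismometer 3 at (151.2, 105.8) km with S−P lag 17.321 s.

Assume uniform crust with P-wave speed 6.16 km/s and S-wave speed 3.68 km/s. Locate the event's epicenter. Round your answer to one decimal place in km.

Distance from S−P lag: d = Δt · v_P v_S / (v_P − v_S) = Δt · (6.16·3.68)/(6.16−3.68) ≈ 9.1406·Δt.
So d_Seismometer 1 = 94.85, d_Seismometer 2 = 198.11, d_Seismometer 3 = 158.33 km.
Circle about each station: (x − 173.5)² + (y − 6.7)² = 94.85²; (x + 98.6)² + (y − 15.3)² = 198.11²; (x − 151.2)² + (y − 105.8)² = 158.33².
Subtracting pairs of circle equations eliminates x²+y² and gives linear equations (the radical axes):
-544.2 x + 17.2 y = -50442.14
-44.6 x + 198.2 y = -12163.93
Solving the 2×2 system: x ≈ 91.4, y ≈ -40.8 km.
Check against Seismometer 1 (with the unrounded x, y): √((x − 173.5)²+(y − 6.7)²) = 94.85 ≈ 94.85 km. ✓

x ≈ 91.4 km, y ≈ -40.8 km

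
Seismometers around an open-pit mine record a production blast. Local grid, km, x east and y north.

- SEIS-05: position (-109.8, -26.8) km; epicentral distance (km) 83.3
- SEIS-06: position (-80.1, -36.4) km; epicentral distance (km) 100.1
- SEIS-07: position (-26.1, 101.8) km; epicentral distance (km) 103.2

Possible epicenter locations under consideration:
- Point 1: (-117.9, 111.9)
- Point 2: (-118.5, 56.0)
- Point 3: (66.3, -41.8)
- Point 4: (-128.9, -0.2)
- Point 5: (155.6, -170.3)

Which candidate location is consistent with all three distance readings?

For each candidate, compare |candidate − station| to the reported distance:
Point 1: residuals SEIS-05 55.6, SEIS-06 52.9, SEIS-07 10.8 → max 55.6 km
Point 2: residuals SEIS-05 0.0, SEIS-06 0.0, SEIS-07 0.1 → max 0.1 km
Point 3: residuals SEIS-05 93.4, SEIS-06 46.4, SEIS-07 67.6 → max 93.4 km
Point 4: residuals SEIS-05 50.6, SEIS-06 39.3, SEIS-07 41.6 → max 50.6 km
Point 5: residuals SEIS-05 218.4, SEIS-06 171.0, SEIS-07 224.0 → max 224.0 km
Only Point 2 has all residuals ≈ 0.

Point 2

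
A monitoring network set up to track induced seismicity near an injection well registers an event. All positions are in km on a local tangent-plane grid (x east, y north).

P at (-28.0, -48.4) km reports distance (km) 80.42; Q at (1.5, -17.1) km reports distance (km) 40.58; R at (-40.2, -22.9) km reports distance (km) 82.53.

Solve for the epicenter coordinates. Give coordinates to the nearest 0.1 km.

Circle about each station: (x + 28.0)² + (y + 48.4)² = 80.42²; (x − 1.5)² + (y + 17.1)² = 40.58²; (x + 40.2)² + (y + 22.9)² = 82.53².
Subtracting pairs of circle equations eliminates x²+y² and gives linear equations (the radical axes):
59.0 x + 62.6 y = 1988.74
-24.4 x + 51.0 y = -1329.93
Solving the 2×2 system: x ≈ 40.7, y ≈ -6.6 km.

(40.7, -6.6)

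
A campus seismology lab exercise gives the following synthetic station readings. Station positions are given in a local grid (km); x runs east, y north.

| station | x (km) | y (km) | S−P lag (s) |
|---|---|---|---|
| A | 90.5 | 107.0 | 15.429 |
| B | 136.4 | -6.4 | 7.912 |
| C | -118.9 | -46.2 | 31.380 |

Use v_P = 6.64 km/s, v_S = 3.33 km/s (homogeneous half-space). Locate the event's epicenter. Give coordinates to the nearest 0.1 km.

Distance from S−P lag: d = Δt · v_P v_S / (v_P − v_S) = Δt · (6.64·3.33)/(6.64−3.33) ≈ 6.6801·Δt.
So d_A = 103.07, d_B = 52.85, d_C = 209.62 km.
Circle about each station: (x − 90.5)² + (y − 107.0)² = 103.07²; (x − 136.4)² + (y + 6.4)² = 52.85²; (x + 118.9)² + (y + 46.2)² = 209.62².
Subtracting the A equation from the B and C equations removes the quadratic terms:
91.8 x − 226.8 y = 6836.97
-418.8 x − 306.4 y = -36684.72
Solving the 2×2 system: x ≈ 84.6, y ≈ 4.1 km.
Check against A (with the unrounded x, y): √((x − 90.5)²+(y − 107.0)²) = 103.07 ≈ 103.07 km. ✓

x ≈ 84.6 km, y ≈ 4.1 km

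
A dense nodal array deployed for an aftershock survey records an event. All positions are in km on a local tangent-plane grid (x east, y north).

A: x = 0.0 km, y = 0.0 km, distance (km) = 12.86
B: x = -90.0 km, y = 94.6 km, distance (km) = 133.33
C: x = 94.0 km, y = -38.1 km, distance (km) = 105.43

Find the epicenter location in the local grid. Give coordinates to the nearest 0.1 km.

x ≈ -7.7 km, y ≈ -10.3 km

Circle about each station: x² + y² = 12.86²; (x + 90.0)² + (y − 94.6)² = 133.33²; (x − 94.0)² + (y + 38.1)² = 105.43².
Subtracting pairs of circle equations eliminates x²+y² and gives linear equations (the radical axes):
-180.0 x + 189.2 y = -562.35
188.0 x − 76.2 y = -662.50
Solving the 2×2 system: x ≈ -7.7, y ≈ -10.3 km.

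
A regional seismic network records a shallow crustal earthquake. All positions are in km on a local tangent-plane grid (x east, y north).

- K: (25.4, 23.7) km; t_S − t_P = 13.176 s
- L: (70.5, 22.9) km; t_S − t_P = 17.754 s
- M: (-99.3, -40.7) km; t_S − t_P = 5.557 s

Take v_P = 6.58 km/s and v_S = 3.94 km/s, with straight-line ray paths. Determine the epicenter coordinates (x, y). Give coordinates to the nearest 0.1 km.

-103.6 km east, 13.7 km north

Distance from S−P lag: d = Δt · v_P v_S / (v_P − v_S) = Δt · (6.58·3.94)/(6.58−3.94) ≈ 9.8202·Δt.
So d_K = 129.39, d_L = 174.35, d_M = 54.57 km.
Circle about each station: (x − 25.4)² + (y − 23.7)² = 129.39²; (x − 70.5)² + (y − 22.9)² = 174.35²; (x + 99.3)² + (y + 40.7)² = 54.57².
Subtracting pairs of circle equations eliminates x²+y² and gives linear equations (the radical axes):
90.2 x − 1.6 y = -9368.34
-249.4 x − 128.8 y = 24074.02
Solving the 2×2 system: x ≈ -103.6, y ≈ 13.7 km.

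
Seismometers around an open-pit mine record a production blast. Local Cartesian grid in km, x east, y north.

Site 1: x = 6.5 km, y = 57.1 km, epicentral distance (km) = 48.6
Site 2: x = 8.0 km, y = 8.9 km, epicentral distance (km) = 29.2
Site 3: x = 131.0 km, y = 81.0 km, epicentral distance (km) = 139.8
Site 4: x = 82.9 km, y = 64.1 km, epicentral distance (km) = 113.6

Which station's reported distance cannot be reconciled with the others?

Site 3

Solve using three stations at a time. Using Site 1, Site 2, Site 4 (subtract circle equations pairwise → linear system) gives (x, y) ≈ (-20.3, 16.5).
Distances from that point to each station vs reported:
  Site 1: calculated 48.6 vs reported 48.6 → residual 0.0 km
  Site 2: calculated 29.3 vs reported 29.2 → residual 0.1 km
  Site 3: calculated 164.4 vs reported 139.8 → residual 24.6 km
  Site 4: calculated 113.6 vs reported 113.6 → residual 0.0 km
Site 1, Site 2, Site 4 are mutually consistent (residuals ≈ 0); Site 3 is off by 24.6 km.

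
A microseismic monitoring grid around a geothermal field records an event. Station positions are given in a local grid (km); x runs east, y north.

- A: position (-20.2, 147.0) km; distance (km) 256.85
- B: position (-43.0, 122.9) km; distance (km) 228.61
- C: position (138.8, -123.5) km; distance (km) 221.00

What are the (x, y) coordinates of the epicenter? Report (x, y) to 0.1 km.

x ≈ -81.2 km, y ≈ -102.5 km

Circle about each station: (x + 20.2)² + (y − 147.0)² = 256.85²; (x + 43.0)² + (y − 122.9)² = 228.61²; (x − 138.8)² + (y + 123.5)² = 221.00².
Subtracting pairs of circle equations eliminates x²+y² and gives linear equations (the radical axes):
-45.6 x − 48.2 y = 8645.76
318.0 x − 541.0 y = 29631.57
Solving the 2×2 system: x ≈ -81.2, y ≈ -102.5 km.
Check against A (with the unrounded x, y): √((x + 20.2)²+(y − 147.0)²) = 256.88 ≈ 256.85 km. ✓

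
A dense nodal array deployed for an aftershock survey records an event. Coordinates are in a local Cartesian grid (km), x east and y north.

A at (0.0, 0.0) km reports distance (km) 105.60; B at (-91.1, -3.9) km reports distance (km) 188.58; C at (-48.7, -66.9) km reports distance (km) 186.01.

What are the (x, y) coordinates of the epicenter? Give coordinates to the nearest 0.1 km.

x ≈ 85.7 km, y ≈ 61.7 km

Circle about each station: x² + y² = 105.60²; (x + 91.1)² + (y + 3.9)² = 188.58²; (x + 48.7)² + (y + 66.9)² = 186.01².
Subtracting pairs of circle equations eliminates x²+y² and gives linear equations (the radical axes):
-182.2 x − 7.8 y = -16096.64
-97.4 x − 133.8 y = -16601.06
Solving the 2×2 system: x ≈ 85.7, y ≈ 61.7 km.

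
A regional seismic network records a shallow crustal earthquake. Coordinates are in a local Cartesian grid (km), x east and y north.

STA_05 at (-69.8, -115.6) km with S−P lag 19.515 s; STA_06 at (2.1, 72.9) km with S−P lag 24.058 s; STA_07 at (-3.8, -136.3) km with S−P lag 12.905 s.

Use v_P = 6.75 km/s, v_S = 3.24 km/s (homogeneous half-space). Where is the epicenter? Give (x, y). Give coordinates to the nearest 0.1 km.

Distance from S−P lag: d = Δt · v_P v_S / (v_P − v_S) = Δt · (6.75·3.24)/(6.75−3.24) ≈ 6.2308·Δt.
So d_STA_05 = 121.59, d_STA_06 = 149.90, d_STA_07 = 80.41 km.
Circle about each station: (x + 69.8)² + (y + 115.6)² = 121.59²; (x − 2.1)² + (y − 72.9)² = 149.90²; (x + 3.8)² + (y + 136.3)² = 80.41².
Subtracting pairs of circle equations eliminates x²+y² and gives linear equations (the radical axes):
143.8 x + 377.0 y = -20602.46
132.0 x − 41.4 y = 8675.09
Solving the 2×2 system: x ≈ 43.4, y ≈ -71.2 km.
Check against STA_05 (with the unrounded x, y): √((x + 69.8)²+(y + 115.6)²) = 121.59 ≈ 121.59 km. ✓

(43.4, -71.2)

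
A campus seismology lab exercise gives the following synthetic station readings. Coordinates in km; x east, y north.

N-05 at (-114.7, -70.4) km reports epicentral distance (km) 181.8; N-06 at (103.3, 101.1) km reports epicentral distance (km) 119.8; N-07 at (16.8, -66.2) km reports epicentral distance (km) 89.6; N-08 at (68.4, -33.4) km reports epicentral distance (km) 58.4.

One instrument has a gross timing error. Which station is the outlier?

N-06

Solve using three stations at a time. Using N-05, N-07, N-08 (subtract circle equations pairwise → linear system) gives (x, y) ≈ (43.4, 19.3).
Distances from that point to each station vs reported:
  N-05: calculated 181.8 vs reported 181.8 → residual 0.0 km
  N-06: calculated 101.4 vs reported 119.8 → residual 18.4 km
  N-07: calculated 89.6 vs reported 89.6 → residual 0.0 km
  N-08: calculated 58.4 vs reported 58.4 → residual 0.0 km
N-05, N-07, N-08 are mutually consistent (residuals ≈ 0); N-06 is off by 18.4 km.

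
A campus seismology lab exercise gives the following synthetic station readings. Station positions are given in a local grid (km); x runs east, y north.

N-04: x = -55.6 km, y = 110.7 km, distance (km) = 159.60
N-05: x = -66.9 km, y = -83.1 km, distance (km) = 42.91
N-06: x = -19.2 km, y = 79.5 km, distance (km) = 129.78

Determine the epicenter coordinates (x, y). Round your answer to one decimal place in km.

-41.8 km east, -48.3 km north

Circle about each station: (x + 55.6)² + (y − 110.7)² = 159.60²; (x + 66.9)² + (y + 83.1)² = 42.91²; (x + 19.2)² + (y − 79.5)² = 129.78².
Subtracting the N-04 equation from the N-05 and N-06 equations removes the quadratic terms:
-22.6 x − 387.6 y = 19666.26
72.8 x − 62.4 y = -27.65
Solving the 2×2 system: x ≈ -41.8, y ≈ -48.3 km.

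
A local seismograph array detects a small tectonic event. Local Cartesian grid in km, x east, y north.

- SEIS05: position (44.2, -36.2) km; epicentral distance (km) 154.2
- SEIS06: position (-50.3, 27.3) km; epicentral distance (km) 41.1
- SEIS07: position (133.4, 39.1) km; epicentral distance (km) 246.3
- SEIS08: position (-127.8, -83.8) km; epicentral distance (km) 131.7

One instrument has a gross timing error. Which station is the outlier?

SEIS07

Solve using three stations at a time. Using SEIS05, SEIS06, SEIS08 (subtract circle equations pairwise → linear system) gives (x, y) ≈ (-88.7, 42.0).
Distances from that point to each station vs reported:
  SEIS05: calculated 154.2 vs reported 154.2 → residual 0.0 km
  SEIS06: calculated 41.1 vs reported 41.1 → residual 0.0 km
  SEIS07: calculated 222.1 vs reported 246.3 → residual 24.2 km
  SEIS08: calculated 131.7 vs reported 131.7 → residual 0.0 km
SEIS05, SEIS06, SEIS08 are mutually consistent (residuals ≈ 0); SEIS07 is off by 24.2 km.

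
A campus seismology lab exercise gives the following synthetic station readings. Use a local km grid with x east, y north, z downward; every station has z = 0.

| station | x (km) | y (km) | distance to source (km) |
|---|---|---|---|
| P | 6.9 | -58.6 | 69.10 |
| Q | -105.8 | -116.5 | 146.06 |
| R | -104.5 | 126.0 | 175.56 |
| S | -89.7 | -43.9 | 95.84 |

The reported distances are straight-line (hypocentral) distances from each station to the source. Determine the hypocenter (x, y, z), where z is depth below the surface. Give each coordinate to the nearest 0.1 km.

Each station gives a sphere (x−x_i)² + (y−y_i)² + z² = d_i² (stations at z=0).
Subtracting the P sphere from Q and R: z² cancels, leaving linear equations in x and y:
-225.4 x − 115.8 y = 4725.61
-222.8 x + 369.2 y = -2731.82
Solving: x ≈ -13.102, y ≈ -15.306 km (keep extra digits for the depth step; rounded: -13.1, -15.3).
Then from the P sphere: z² = 69.10² − (x − 6.9)² − (y + 58.6)² with x = -13.102, y = -15.306, so z ≈ 50.004 ≈ 50.0 km.

(-13.1, -15.3, 50.0)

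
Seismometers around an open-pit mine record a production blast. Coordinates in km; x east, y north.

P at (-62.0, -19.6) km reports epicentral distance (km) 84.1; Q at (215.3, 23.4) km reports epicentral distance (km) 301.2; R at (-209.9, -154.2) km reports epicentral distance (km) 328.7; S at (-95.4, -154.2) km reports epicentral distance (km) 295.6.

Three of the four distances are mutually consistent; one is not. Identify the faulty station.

P

Solve using three stations at a time. Using Q, R, S (subtract circle equations pairwise → linear system) gives (x, y) ≈ (-62.4, 139.3).
Distances from that point to each station vs reported:
  P: calculated 158.9 vs reported 84.1 → residual 74.8 km
  Q: calculated 300.9 vs reported 301.2 → residual 0.3 km
  R: calculated 328.4 vs reported 328.7 → residual 0.3 km
  S: calculated 295.3 vs reported 295.6 → residual 0.3 km
Q, R, S are mutually consistent (residuals ≈ 0); P is off by 74.8 km.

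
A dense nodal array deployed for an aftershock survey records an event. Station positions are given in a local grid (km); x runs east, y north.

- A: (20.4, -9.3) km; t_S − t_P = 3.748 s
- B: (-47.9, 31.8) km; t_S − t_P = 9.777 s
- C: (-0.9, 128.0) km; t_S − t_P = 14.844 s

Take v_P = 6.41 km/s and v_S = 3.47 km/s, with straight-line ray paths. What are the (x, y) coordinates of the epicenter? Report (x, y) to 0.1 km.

Distance from S−P lag: d = Δt · v_P v_S / (v_P − v_S) = Δt · (6.41·3.47)/(6.41−3.47) ≈ 7.5655·Δt.
So d_A = 28.36, d_B = 73.97, d_C = 112.30 km.
Circle about each station: (x − 20.4)² + (y + 9.3)² = 28.36²; (x + 47.9)² + (y − 31.8)² = 73.97²; (x + 0.9)² + (y − 128.0)² = 112.30².
Subtracting pairs of circle equations eliminates x²+y² and gives linear equations (the radical axes):
-136.6 x + 82.2 y = -1864.27
-42.6 x + 274.6 y = 4075.16
Solving the 2×2 system: x ≈ 24.9, y ≈ 18.7 km.
Check against A (with the unrounded x, y): √((x − 20.4)²+(y + 9.3)²) = 28.36 ≈ 28.36 km. ✓

(24.9, 18.7)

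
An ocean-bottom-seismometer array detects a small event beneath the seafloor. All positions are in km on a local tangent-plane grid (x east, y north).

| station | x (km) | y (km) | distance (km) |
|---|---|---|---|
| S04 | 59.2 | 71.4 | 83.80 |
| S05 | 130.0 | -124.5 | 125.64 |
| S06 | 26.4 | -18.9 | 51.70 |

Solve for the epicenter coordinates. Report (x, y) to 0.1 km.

77.4 km east, -10.4 km north

Circle about each station: (x − 59.2)² + (y − 71.4)² = 83.80²; (x − 130.0)² + (y + 124.5)² = 125.64²; (x − 26.4)² + (y + 18.9)² = 51.70².
Subtracting the S04 equation from the S05 and S06 equations removes the quadratic terms:
141.6 x − 391.8 y = 15034.68
-65.6 x − 180.6 y = -3198.88
Solving the 2×2 system: x ≈ 77.4, y ≈ -10.4 km.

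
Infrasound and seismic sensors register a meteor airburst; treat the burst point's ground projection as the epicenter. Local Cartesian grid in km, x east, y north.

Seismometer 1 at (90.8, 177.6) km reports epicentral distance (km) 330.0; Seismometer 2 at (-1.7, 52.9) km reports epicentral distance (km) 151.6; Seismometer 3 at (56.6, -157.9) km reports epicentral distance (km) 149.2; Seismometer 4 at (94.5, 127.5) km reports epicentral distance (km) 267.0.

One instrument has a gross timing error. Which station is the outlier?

Seismometer 1

Solve using three stations at a time. Using Seismometer 2, Seismometer 3, Seismometer 4 (subtract circle equations pairwise → linear system) gives (x, y) ≈ (-71.5, -81.6).
Distances from that point to each station vs reported:
  Seismometer 1: calculated 305.8 vs reported 330.0 → residual 24.2 km
  Seismometer 2: calculated 151.5 vs reported 151.6 → residual 0.1 km
  Seismometer 3: calculated 149.1 vs reported 149.2 → residual 0.1 km
  Seismometer 4: calculated 266.9 vs reported 267.0 → residual 0.1 km
Seismometer 2, Seismometer 3, Seismometer 4 are mutually consistent (residuals ≈ 0); Seismometer 1 is off by 24.2 km.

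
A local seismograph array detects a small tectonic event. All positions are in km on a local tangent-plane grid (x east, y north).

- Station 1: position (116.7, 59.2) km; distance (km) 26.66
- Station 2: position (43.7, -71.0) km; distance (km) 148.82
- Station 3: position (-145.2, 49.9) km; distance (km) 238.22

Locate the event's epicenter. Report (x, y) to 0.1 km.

(92.2, 69.7)

Circle about each station: (x − 116.7)² + (y − 59.2)² = 26.66²; (x − 43.7)² + (y + 71.0)² = 148.82²; (x + 145.2)² + (y − 49.9)² = 238.22².
Subtracting the Station 1 equation from the Station 2 and Station 3 equations removes the quadratic terms:
-146.0 x − 260.4 y = -31609.48
-523.8 x − 18.6 y = -49588.49
Solving the 2×2 system: x ≈ 92.2, y ≈ 69.7 km.
Check against Station 1 (with the unrounded x, y): √((x − 116.7)²+(y − 59.2)²) = 26.66 ≈ 26.66 km. ✓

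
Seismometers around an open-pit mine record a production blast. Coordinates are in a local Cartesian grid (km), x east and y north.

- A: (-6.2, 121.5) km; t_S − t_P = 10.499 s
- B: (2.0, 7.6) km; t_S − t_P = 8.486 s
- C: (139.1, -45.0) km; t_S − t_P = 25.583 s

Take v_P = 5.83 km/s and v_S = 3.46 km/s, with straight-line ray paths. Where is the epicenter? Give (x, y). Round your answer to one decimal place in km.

(-57.6, 48.4)

Distance from S−P lag: d = Δt · v_P v_S / (v_P − v_S) = Δt · (5.83·3.46)/(5.83−3.46) ≈ 8.5113·Δt.
So d_A = 89.36, d_B = 72.23, d_C = 217.74 km.
Circle about each station: (x + 6.2)² + (y − 121.5)² = 89.36²; (x − 2.0)² + (y − 7.6)² = 72.23²; (x − 139.1)² + (y + 45.0)² = 217.74².
Subtracting the A equation from the B and C equations removes the quadratic terms:
16.4 x − 227.8 y = -11970.89
290.6 x − 333.0 y = -32852.38
Solving the 2×2 system: x ≈ -57.6, y ≈ 48.4 km.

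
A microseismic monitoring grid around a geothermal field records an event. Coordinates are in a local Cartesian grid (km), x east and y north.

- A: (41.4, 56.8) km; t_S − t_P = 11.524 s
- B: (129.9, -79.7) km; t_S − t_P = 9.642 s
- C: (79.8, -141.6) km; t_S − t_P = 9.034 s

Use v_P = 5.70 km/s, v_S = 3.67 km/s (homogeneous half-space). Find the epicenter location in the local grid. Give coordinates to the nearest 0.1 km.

(32.2, -61.6)

Distance from S−P lag: d = Δt · v_P v_S / (v_P − v_S) = Δt · (5.70·3.67)/(5.70−3.67) ≈ 10.3049·Δt.
So d_A = 118.75, d_B = 99.36, d_C = 93.09 km.
Circle about each station: (x − 41.4)² + (y − 56.8)² = 118.75²; (x − 129.9)² + (y + 79.7)² = 99.36²; (x − 79.8)² + (y + 141.6)² = 93.09².
Subtracting the A equation from the B and C equations removes the quadratic terms:
177.0 x − 273.0 y = 22515.05
76.8 x − 396.8 y = 26914.21
Solving the 2×2 system: x ≈ 32.2, y ≈ -61.6 km.
Check against A (with the unrounded x, y): √((x − 41.4)²+(y − 56.8)²) = 118.75 ≈ 118.75 km. ✓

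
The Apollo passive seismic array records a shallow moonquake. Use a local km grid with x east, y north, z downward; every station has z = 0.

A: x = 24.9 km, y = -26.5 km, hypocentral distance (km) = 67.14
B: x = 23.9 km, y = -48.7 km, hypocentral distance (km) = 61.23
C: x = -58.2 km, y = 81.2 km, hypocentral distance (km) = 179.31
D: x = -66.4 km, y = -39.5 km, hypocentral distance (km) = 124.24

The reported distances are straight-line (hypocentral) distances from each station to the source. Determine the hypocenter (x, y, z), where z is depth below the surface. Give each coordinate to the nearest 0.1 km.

Each station gives a sphere (x−x_i)² + (y−y_i)² + z² = d_i² (stations at z=0).
Subtracting the A sphere from B and C: z² cancels, leaving linear equations in x and y:
-2.0 x − 44.4 y = 2379.31
-166.2 x + 215.4 y = -18985.88
Solving: x ≈ 42.313, y ≈ -55.494 km (keep extra digits for the depth step; rounded: 42.3, -55.5).
Then from the A sphere: z² = 67.14² − (x − 24.9)² − (y + 26.5)² with x = 42.313, y = -55.494, so z ≈ 57.999 ≈ 58.0 km.
Check against D (with the unrounded solution): distance 124.25 ≈ 124.24 km. ✓

x ≈ 42.3 km, y ≈ -55.5 km, depth ≈ 58.0 km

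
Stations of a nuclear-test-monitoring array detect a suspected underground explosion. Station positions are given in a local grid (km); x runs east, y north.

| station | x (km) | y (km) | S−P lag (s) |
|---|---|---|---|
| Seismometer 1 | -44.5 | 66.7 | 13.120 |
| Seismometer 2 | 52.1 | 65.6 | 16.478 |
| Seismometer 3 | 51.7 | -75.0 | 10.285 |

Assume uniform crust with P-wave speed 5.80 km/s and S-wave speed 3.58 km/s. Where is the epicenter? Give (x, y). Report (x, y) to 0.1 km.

Distance from S−P lag: d = Δt · v_P v_S / (v_P − v_S) = Δt · (5.80·3.58)/(5.80−3.58) ≈ 9.3532·Δt.
So d_Seismometer 1 = 122.71, d_Seismometer 2 = 154.12, d_Seismometer 3 = 96.20 km.
Circle about each station: (x + 44.5)² + (y − 66.7)² = 122.71²; (x − 52.1)² + (y − 65.6)² = 154.12²; (x − 51.7)² + (y + 75.0)² = 96.20².
Subtracting the Seismometer 1 equation from the Seismometer 2 and Seismometer 3 equations removes the quadratic terms:
193.2 x − 2.2 y = -8106.60
192.4 x − 283.4 y = 7672.05
Solving the 2×2 system: x ≈ -42.6, y ≈ -56.0 km.
Check against Seismometer 1 (with the unrounded x, y): √((x + 44.5)²+(y − 66.7)²) = 122.71 ≈ 122.71 km. ✓

x ≈ -42.6 km, y ≈ -56.0 km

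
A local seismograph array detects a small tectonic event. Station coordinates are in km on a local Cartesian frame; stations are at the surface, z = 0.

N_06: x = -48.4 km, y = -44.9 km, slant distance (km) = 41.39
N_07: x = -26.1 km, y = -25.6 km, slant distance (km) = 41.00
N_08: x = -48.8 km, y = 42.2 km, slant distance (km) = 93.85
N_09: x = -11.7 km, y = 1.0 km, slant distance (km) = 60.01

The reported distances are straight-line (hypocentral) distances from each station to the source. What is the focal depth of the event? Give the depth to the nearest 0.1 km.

Each station gives a sphere (x−x_i)² + (y−y_i)² + z² = d_i² (stations at z=0).
Subtracting the N_06 sphere from N_07 and N_08: z² cancels, leaving linear equations in x and y:
44.6 x + 38.6 y = -2989.87
-0.8 x + 174.2 y = -7290.98
Solving: x ≈ -30.692, y ≈ -41.995 km (keep extra digits for the depth step; rounded: -30.7, -42.0).
Then from the N_06 sphere: z² = 41.39² − (x + 48.4)² − (y + 44.9)² with x = -30.692, y = -41.995, so z ≈ 37.298 ≈ 37.3 km.

37.3 km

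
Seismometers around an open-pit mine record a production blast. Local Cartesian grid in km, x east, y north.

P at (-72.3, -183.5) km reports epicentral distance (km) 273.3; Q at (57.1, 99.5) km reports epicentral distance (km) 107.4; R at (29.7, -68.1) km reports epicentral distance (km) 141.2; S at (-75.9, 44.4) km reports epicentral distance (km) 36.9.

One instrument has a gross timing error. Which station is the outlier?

Solve using three stations at a time. Using Q, R, S (subtract circle equations pairwise → linear system) gives (x, y) ≈ (-40.4, 54.5).
Distances from that point to each station vs reported:
  P: calculated 240.1 vs reported 273.3 → residual 33.2 km
  Q: calculated 107.4 vs reported 107.4 → residual 0.0 km
  R: calculated 141.2 vs reported 141.2 → residual 0.0 km
  S: calculated 36.9 vs reported 36.9 → residual 0.0 km
Q, R, S are mutually consistent (residuals ≈ 0); P is off by 33.2 km.

P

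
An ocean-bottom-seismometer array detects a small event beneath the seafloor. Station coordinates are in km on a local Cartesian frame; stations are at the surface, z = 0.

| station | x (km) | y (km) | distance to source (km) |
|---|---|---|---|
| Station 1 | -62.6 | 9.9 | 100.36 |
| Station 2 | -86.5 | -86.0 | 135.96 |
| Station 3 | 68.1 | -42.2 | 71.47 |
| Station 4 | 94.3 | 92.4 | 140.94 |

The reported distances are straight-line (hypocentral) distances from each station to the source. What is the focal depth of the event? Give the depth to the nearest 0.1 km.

48.0 km

Each station gives a sphere (x−x_i)² + (y−y_i)² + z² = d_i² (stations at z=0).
Subtracting the Station 1 sphere from Station 2 and Station 3: z² cancels, leaving linear equations in x and y:
-47.8 x − 191.8 y = 2448.49
261.4 x − 104.2 y = 7365.85
Solving: x ≈ 21.003, y ≈ -18.000 km (keep extra digits for the depth step; rounded: 21.0, -18.0).
Then from the Station 1 sphere: z² = 100.36² − (x + 62.6)² − (y − 9.9)² with x = 21.003, y = -18.000, so z ≈ 48.003 ≈ 48.0 km.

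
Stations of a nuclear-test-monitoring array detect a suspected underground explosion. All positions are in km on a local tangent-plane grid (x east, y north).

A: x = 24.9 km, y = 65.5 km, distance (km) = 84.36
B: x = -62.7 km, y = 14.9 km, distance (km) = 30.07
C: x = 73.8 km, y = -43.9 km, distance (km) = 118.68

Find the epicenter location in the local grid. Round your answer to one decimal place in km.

Circle about each station: (x − 24.9)² + (y − 65.5)² = 84.36²; (x + 62.7)² + (y − 14.9)² = 30.07²; (x − 73.8)² + (y + 43.9)² = 118.68².
Subtracting the A equation from the B and C equations removes the quadratic terms:
-175.2 x − 101.2 y = 5455.44
97.8 x − 218.8 y = -4504.94
Solving the 2×2 system: x ≈ -34.2, y ≈ 5.3 km.
Check against A (with the unrounded x, y): √((x − 24.9)²+(y − 65.5)²) = 84.36 ≈ 84.36 km. ✓

-34.2 km east, 5.3 km north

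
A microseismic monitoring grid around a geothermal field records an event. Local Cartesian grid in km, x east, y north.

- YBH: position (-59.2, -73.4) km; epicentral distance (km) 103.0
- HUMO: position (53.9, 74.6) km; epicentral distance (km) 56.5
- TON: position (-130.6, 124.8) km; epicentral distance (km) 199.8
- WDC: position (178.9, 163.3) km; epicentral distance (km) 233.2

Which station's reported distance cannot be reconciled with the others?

Solve using three stations at a time. Using YBH, TON, WDC (subtract circle equations pairwise → linear system) gives (x, y) ≈ (19.6, -7.0).
Distances from that point to each station vs reported:
  YBH: calculated 103.0 vs reported 103.0 → residual 0.0 km
  HUMO: calculated 88.5 vs reported 56.5 → residual 32.0 km
  TON: calculated 199.8 vs reported 199.8 → residual 0.0 km
  WDC: calculated 233.2 vs reported 233.2 → residual 0.0 km
YBH, TON, WDC are mutually consistent (residuals ≈ 0); HUMO is off by 32.0 km.

HUMO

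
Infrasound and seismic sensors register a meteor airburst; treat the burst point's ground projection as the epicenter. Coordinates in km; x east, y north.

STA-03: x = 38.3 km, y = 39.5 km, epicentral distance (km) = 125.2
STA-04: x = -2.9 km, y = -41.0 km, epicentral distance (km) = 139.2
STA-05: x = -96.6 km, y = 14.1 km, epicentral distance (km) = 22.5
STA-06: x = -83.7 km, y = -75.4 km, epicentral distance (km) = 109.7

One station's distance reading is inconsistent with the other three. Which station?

Solve using three stations at a time. Using STA-03, STA-05, STA-06 (subtract circle equations pairwise → linear system) gives (x, y) ≈ (-86.8, 34.2).
Distances from that point to each station vs reported:
  STA-03: calculated 125.2 vs reported 125.2 → residual 0.0 km
  STA-04: calculated 112.7 vs reported 139.2 → residual 26.5 km
  STA-05: calculated 22.4 vs reported 22.5 → residual 0.1 km
  STA-06: calculated 109.7 vs reported 109.7 → residual 0.0 km
STA-03, STA-05, STA-06 are mutually consistent (residuals ≈ 0); STA-04 is off by 26.5 km.

STA-04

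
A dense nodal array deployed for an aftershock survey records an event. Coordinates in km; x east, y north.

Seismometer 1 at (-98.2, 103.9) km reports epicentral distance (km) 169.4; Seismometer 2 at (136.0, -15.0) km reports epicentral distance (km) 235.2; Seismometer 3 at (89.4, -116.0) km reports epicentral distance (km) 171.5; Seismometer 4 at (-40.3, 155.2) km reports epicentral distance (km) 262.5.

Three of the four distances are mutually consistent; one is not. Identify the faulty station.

Solve using three stations at a time. Using Seismometer 2, Seismometer 3, Seismometer 4 (subtract circle equations pairwise → linear system) gives (x, y) ≈ (-81.7, -104.0).
Distances from that point to each station vs reported:
  Seismometer 1: calculated 208.6 vs reported 169.4 → residual 39.2 km
  Seismometer 2: calculated 235.2 vs reported 235.2 → residual 0.0 km
  Seismometer 3: calculated 171.6 vs reported 171.5 → residual 0.1 km
  Seismometer 4: calculated 262.5 vs reported 262.5 → residual 0.0 km
Seismometer 2, Seismometer 3, Seismometer 4 are mutually consistent (residuals ≈ 0); Seismometer 1 is off by 39.2 km.

Seismometer 1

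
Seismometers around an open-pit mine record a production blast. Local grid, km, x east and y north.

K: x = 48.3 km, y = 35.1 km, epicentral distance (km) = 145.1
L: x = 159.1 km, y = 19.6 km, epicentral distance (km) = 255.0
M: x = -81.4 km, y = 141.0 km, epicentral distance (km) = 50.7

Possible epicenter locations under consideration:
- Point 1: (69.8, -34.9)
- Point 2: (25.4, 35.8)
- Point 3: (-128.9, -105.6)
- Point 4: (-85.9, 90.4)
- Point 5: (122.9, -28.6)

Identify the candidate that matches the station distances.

For each candidate, compare |candidate − station| to the reported distance:
Point 1: residuals K 71.9, L 150.4, M 181.3 → max 181.3 km
Point 2: residuals K 122.2, L 120.3, M 99.2 → max 122.2 km
Point 3: residuals K 81.2, L 59.0, M 200.4 → max 200.4 km
Point 4: residuals K 0.0, L 0.0, M 0.1 → max 0.1 km
Point 5: residuals K 47.0, L 194.7, M 214.8 → max 214.8 km
Only Point 4 has all residuals ≈ 0.

Point 4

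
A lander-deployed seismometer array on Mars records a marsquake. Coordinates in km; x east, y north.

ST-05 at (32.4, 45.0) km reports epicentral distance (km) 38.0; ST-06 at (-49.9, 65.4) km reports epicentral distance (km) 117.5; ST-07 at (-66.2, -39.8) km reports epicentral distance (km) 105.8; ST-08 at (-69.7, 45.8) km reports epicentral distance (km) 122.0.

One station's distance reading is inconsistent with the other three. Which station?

ST-05

Solve using three stations at a time. Using ST-06, ST-07, ST-08 (subtract circle equations pairwise → linear system) gives (x, y) ≈ (36.6, -14.3).
Distances from that point to each station vs reported:
  ST-05: calculated 59.4 vs reported 38.0 → residual 21.4 km
  ST-06: calculated 117.6 vs reported 117.5 → residual 0.1 km
  ST-07: calculated 105.9 vs reported 105.8 → residual 0.1 km
  ST-08: calculated 122.1 vs reported 122.0 → residual 0.1 km
ST-06, ST-07, ST-08 are mutually consistent (residuals ≈ 0); ST-05 is off by 21.4 km.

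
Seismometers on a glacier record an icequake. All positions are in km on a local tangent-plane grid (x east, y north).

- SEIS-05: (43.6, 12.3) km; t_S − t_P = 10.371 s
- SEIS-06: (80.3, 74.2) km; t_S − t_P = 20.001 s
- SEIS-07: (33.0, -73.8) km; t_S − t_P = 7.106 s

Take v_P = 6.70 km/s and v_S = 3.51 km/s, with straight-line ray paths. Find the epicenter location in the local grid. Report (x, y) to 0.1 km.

x ≈ -9.3 km, y ≈ -42.9 km

Distance from S−P lag: d = Δt · v_P v_S / (v_P − v_S) = Δt · (6.70·3.51)/(6.70−3.51) ≈ 7.3721·Δt.
So d_SEIS-05 = 76.46, d_SEIS-06 = 147.45, d_SEIS-07 = 52.39 km.
Circle about each station: (x − 43.6)² + (y − 12.3)² = 76.46²; (x − 80.3)² + (y − 74.2)² = 147.45²; (x − 33.0)² + (y + 73.8)² = 52.39².
Subtracting pairs of circle equations eliminates x²+y² and gives linear equations (the radical axes):
73.4 x + 123.8 y = -5993.89
-21.2 x − 172.2 y = 7584.61
Solving the 2×2 system: x ≈ -9.3, y ≈ -42.9 km.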